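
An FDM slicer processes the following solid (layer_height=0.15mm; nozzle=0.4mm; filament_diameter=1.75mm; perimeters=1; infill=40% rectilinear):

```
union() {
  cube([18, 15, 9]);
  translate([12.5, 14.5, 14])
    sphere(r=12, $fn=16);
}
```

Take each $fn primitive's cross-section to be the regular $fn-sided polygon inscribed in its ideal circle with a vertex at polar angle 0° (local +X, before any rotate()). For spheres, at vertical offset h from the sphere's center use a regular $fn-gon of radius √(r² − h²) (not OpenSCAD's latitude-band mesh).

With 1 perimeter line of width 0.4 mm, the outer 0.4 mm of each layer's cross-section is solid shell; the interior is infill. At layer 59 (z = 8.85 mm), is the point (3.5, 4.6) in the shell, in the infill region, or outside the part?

infill

At z = 8.85 mm: the cube is present — its section is the full 18×15 rectangle; the r=12 sphere at (12.5, 14.5) slices to a regular 16-gon of circumradius 10.839 (√(r²−h²) with h=5.15 from center); Merging all regions: the regions partially overlap (shared area 154.23 mm²), so overlapping operands fuse into one piece — 1 connected region. Overall, the cross-section is a single solid region. The nearest boundary edge runs (0.00, 0.00)→(0.00, 15.00); distance from the point to it = 3.50 mm. The point is inside the cross-section and 3.50 mm from the nearest boundary — more than the 0.4 mm shell width (1 × 0.4), so it's in the infill interior.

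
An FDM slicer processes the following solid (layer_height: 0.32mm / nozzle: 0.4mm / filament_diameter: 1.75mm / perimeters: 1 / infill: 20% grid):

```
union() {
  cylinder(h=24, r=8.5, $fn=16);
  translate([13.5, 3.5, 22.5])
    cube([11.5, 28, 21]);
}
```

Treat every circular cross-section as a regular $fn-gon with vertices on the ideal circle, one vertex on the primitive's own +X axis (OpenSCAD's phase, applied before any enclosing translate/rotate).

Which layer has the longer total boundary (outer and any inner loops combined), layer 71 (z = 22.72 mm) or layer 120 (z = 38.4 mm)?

layer 71 (z = 22.72 mm)

Layer 71 (z = 22.72): the r=8.5 cylinder gives a regular 16-gon of circumradius 8.5 (constant along its height) (perimeter = 2·16·8.500·sin(180°/16) = 53.06 mm); the cube at (13.5, 3.5) (footprint 11.5×28) is included at this height (perimeter 79.00 mm); Taking the union: the 2 present regions are separate (no shared area or edge), so areas and boundary lengths simply add and each stays a separate island — boundary = 132.06 mm. So its perimeter = 132.06 mm. Layer 120 (z = 38.4): the cylinder does not reach this height (z outside [0, 24]); the cube at (13.5, 3.5) (footprint 11.5×28) is included at this height (perimeter 79.00 mm); Taking the union: only the 11.5×28 cube at (13.5, 3.5) is present, so the union is just that shape — boundary = 79.00 mm. So its perimeter = 79.00 mm. Layer 71 is larger (132.06 vs 79.00 mm).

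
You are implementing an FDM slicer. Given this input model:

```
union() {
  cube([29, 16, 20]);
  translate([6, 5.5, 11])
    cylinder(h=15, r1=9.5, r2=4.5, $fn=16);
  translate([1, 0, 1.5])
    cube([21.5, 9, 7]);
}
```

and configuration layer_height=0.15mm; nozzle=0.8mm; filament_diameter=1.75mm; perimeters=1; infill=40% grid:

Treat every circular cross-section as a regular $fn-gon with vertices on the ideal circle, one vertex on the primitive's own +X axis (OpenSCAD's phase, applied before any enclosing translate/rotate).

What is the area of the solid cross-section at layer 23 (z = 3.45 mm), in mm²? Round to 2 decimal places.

464.00 mm²

At z = 3.45 mm: the cube is present — its section is the full 29×16 rectangle (area 464.00 mm²); the cone at (6, 5.5) is absent (z outside [11, 26]); the cube at (1, 0) (footprint 21.5×9) is included at this height (area 193.50 mm²); Combining (union): the 21.5×9 cube at (1, 0) lies entirely inside the 29×16 cube, so the union is just the 29×16 cube — area = 464.00 mm². Overall, the cross-section is a single solid region. Net area = 464.00 mm².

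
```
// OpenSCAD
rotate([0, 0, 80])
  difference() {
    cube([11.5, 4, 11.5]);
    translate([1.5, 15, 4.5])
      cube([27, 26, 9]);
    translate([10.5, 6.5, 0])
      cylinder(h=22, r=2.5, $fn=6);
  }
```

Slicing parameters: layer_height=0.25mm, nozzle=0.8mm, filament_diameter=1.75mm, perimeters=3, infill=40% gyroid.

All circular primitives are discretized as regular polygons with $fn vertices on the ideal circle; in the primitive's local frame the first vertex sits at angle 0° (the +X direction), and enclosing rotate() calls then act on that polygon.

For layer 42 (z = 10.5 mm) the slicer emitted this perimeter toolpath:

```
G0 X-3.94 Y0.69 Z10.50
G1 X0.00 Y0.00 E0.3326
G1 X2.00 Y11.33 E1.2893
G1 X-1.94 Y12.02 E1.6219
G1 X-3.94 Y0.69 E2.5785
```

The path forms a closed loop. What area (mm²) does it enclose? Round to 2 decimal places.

Apply the shoelace formula to the sequence of (X, Y) vertices; enclosed area = 46.02 mm².

46.02 mm²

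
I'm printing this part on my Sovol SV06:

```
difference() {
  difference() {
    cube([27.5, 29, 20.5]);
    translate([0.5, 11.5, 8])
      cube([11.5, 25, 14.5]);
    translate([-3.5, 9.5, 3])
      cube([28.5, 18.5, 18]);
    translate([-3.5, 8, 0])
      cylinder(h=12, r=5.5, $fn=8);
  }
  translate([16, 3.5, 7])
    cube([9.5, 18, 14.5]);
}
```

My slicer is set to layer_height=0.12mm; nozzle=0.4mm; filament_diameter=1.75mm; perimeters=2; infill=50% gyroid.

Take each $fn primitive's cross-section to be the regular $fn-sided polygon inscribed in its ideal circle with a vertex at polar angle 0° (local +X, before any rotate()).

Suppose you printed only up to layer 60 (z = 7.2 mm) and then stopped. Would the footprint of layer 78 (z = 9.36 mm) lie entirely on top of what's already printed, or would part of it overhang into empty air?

Compare the two slices. At z = 7.2: the cube (footprint 27.5×29) is included at this height (area 797.50 mm²); the cube at (0.5, 11.5) is not intersected at this z (z outside [8, 22.5]); the cube at (-3.5, 9.5) is present — its section is the full 28.5×18.5 rectangle (area 527.25 mm²); the r=5.5 cylinder at (-3.5, 8) contributes a regular 8-gon of circumradius 5.5 (area = (8/2)·5.500²·sin(360°/8) = 85.56 mm²); After the difference (first − rest): starting from the 27.5×29 cube (797.50 mm²), the 28.5×18.5 cube at (-3.5, 9.5) partially overlaps it — only the 462.50 mm² overlap (of its 527.25 mm²) is removed, clipping the outline; the r=5.5 cylinder at (-3.5, 8) partially overlaps it — only the 7.21 mm² overlap (of its 85.56 mm²) is removed, clipping the outline — area = 327.79 mm²; the cube at (16, 3.5) (footprint 9.5×18) is included at this height (area 171.00 mm²); Subtracting the remaining from the first: starting from the result so far (327.79 mm²), the 9.5×18 cube at (16, 3.5) partially overlaps it — only the 63.00 mm² overlap (of its 171.00 mm²) is removed, clipping the outline — area = 264.79 mm². At z = 9.36: the cube is present — its section is the full 27.5×29 rectangle (area 797.50 mm²); the cube at (0.5, 11.5) is present — its section is the full 11.5×25 rectangle (area 287.50 mm²); the cube at (-3.5, 9.5) (footprint 28.5×18.5) is included at this height (area 527.25 mm²); the cylinder at (-3.5, 8): section is a regular 8-gon, circumradius r=5.5 (area = (8/2)·5.500²·sin(360°/8) = 85.56 mm²); Taking the first minus the rest: starting from the 27.5×29 cube (797.50 mm²), the 11.5×25 cube at (0.5, 11.5) partially overlaps it — only the 201.25 mm² overlap (of its 287.50 mm²) is removed, clipping the outline; the 28.5×18.5 cube at (-3.5, 9.5) partially overlaps it — only the 272.75 mm² overlap (of its 527.25 mm²) is removed, clipping the outline; the r=5.5 cylinder at (-3.5, 8) partially overlaps it — only the 7.21 mm² overlap (of its 85.56 mm²) is removed, clipping the outline — area = 316.29 mm²; the cube at (16, 3.5) is present — its section is the full 9.5×18 rectangle (area 171.00 mm²); Subtracting the remaining from the first: starting from the result so far (316.29 mm²), the 9.5×18 cube at (16, 3.5) partially overlaps it — only the 63.00 mm² overlap (of its 171.00 mm²) is removed, clipping the outline — area = 253.29 mm². Checking containment: the cross-section at z = 9.36 is a subset of the cross-section at z = 7.2.

entirely on top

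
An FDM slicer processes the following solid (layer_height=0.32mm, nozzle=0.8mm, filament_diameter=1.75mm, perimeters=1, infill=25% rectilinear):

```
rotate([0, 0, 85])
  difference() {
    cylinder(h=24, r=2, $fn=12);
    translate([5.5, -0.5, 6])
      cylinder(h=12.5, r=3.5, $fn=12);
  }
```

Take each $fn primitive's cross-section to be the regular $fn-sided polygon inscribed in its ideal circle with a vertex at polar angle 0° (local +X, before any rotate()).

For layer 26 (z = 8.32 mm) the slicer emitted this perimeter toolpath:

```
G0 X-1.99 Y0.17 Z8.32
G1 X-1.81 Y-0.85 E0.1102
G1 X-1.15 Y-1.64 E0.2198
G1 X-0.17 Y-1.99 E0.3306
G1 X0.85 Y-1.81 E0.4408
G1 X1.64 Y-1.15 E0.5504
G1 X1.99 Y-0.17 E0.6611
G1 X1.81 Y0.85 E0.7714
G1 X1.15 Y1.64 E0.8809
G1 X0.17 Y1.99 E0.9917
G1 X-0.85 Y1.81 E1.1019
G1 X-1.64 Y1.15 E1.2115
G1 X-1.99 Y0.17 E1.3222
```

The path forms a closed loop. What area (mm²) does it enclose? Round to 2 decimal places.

12.00 mm²

Apply the shoelace formula to the sequence of (X, Y) vertices; enclosed area = 12.00 mm².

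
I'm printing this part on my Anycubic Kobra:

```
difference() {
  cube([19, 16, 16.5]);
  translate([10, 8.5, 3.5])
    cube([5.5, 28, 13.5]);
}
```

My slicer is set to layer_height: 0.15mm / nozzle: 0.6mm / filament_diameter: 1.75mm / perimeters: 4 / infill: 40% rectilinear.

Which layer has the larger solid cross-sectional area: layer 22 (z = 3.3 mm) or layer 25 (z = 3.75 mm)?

layer 22 (z = 3.3 mm)

Layer 22 (z = 3.3): the cube (footprint 19×16) is included at this height (area 304.00 mm²); the cube at (10, 8.5) is absent (z outside [3.5, 17]); Subtracting the remaining from the first: none of the subtracted shapes is present at this height, so the 19×16 cube is unchanged — area = 304.00 mm². So its area = 304.00 mm². Layer 25 (z = 3.75): the cube (footprint 19×16) is included at this height (area 304.00 mm²); the cube at (10, 8.5) is present — its section is the full 5.5×28 rectangle (area 154.00 mm²); Subtracting the remaining from the first: starting from the 19×16 cube (304.00 mm²), the 5.5×28 cube at (10, 8.5) partially overlaps it — only the 41.25 mm² overlap (of its 154.00 mm²) is removed, clipping the outline — area = 262.75 mm². So its area = 262.75 mm². Layer 22 is larger (304.00 vs 262.75 mm²).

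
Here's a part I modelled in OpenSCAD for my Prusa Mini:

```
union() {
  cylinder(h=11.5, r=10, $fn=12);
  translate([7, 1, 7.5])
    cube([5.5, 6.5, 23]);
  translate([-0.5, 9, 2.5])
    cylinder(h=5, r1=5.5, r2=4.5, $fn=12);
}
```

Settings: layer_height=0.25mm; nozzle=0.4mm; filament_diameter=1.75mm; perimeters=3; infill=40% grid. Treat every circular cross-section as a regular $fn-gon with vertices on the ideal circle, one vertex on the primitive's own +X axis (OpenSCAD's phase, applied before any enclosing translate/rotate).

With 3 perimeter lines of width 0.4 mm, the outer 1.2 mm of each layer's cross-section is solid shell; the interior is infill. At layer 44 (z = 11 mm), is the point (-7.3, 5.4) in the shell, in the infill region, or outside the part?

shell

At z = 11 mm: the cylinder: section is a regular 12-gon, circumradius r=10; the cube at (7, 1) (footprint 5.5×6.5) is included at this height; the cone at (-0.5, 9) is absent (z outside [2.5, 7.5]); Merging all regions: the regions partially overlap (shared area 10.16 mm²), so overlapping operands fuse into one piece — 1 connected region. Overall, the cross-section is a single solid region. The nearest boundary edge runs (-8.66, 5.00)→(-5.00, 8.66); distance from the point to it = 0.68 mm. The point is inside the cross-section, 0.68 mm from the nearest boundary — within the 1.2 mm shell band (3 × 0.4).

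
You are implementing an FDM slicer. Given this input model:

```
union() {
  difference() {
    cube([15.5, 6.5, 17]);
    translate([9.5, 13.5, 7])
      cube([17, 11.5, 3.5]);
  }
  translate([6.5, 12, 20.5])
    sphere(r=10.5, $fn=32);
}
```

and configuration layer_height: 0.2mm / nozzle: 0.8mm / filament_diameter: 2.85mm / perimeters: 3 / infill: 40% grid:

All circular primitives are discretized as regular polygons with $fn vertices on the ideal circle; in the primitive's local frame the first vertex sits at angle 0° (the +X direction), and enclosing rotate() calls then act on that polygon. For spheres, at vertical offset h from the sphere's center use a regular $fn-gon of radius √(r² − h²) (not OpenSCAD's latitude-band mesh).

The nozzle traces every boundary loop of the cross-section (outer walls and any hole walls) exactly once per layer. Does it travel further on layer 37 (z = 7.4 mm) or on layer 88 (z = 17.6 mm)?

Layer 37 (z = 7.4): the 15.5×6.5 cube contributes its full rectangle (perimeter 44.00 mm); the cube at (9.5, 13.5) is present — its section is the full 17×11.5 rectangle (perimeter 57.00 mm); Taking the first minus the rest: starting from the 15.5×6.5 cube, the 17×11.5 cube at (9.5, 13.5) misses the remaining region (no effect) — boundary = 44.00 mm; the sphere at (6.5, 12) does not reach this height (|z−center|=13.100 > r=10.5); Taking the union: only that combined region is present, so the union is just that shape — boundary = 44.00 mm. So its perimeter = 44.00 mm. Layer 88 (z = 17.6): the cube does not reach this height (z outside [0, 17]); the cube at (9.5, 13.5) is absent (z outside [7, 10.5]); Subtracting the remaining from the first: the first operand is absent here, so nothing remains; the r=10.5 sphere at (6.5, 12) slices to a regular 32-gon of circumradius 10.092 (√(r²−h²) with h=2.9 from center) (perimeter = 2·32·10.092·sin(180°/32) = 63.31 mm); Merging all regions: only the r=10.5 sphere at (6.5, 12) is present, so the union is just that shape — boundary = 63.31 mm. So its perimeter = 63.31 mm. Layer 88 is larger (63.31 vs 44.00 mm).

layer 88 (z = 17.6 mm)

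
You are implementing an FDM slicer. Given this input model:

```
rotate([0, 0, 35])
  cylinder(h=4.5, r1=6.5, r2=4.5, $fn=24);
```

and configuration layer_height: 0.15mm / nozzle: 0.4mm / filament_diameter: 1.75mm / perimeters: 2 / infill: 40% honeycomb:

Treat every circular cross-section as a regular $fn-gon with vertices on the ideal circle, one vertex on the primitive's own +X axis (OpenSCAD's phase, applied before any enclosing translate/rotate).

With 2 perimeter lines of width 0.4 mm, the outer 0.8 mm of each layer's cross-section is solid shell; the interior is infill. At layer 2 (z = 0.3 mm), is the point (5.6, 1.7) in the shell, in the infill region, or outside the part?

At z = 0.3 mm: the cone contributes a regular 24-gon of circumradius 6.367 (interpolated between r1=6.5 and r2=4.5 at t=0.067); (rotated 35° about Z; rotation is an isometry so areas/perimeters/island counts are preserved). Overall, the cross-section is a single solid region. Undo the 35° rotation: the query point maps to (5.562, -1.819) in the un-rotated model frame. The nearest boundary edge runs (5.51, -3.18)→(6.15, -1.65); distance from the point to it = 0.48 mm. The point is inside the cross-section, 0.48 mm from the nearest boundary — within the 0.8 mm shell band (2 × 0.4).

shell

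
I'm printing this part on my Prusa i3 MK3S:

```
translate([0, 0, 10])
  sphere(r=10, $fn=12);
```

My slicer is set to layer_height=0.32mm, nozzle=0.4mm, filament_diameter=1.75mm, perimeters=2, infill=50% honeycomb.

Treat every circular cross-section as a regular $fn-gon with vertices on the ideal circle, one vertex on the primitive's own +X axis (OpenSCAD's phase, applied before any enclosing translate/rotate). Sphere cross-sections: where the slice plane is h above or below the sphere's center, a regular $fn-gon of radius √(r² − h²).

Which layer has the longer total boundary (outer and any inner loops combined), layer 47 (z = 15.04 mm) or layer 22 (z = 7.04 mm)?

layer 22 (z = 7.04 mm)

Layer 47 (z = 15.04): the sphere: section is a regular 12-gon, circumradius = √(r²−h²) = √(10²−5.04²) = 8.637 (perimeter = 2·12·8.637·sin(180°/12) = 53.65 mm). So its perimeter = 53.65 mm. Layer 22 (z = 7.04): the sphere: section is a regular 12-gon, circumradius = √(r²−h²) = √(10²−2.96²) = 9.552 (perimeter = 2·12·9.552·sin(180°/12) = 59.33 mm). So its perimeter = 59.33 mm. Layer 22 is larger (59.33 vs 53.65 mm).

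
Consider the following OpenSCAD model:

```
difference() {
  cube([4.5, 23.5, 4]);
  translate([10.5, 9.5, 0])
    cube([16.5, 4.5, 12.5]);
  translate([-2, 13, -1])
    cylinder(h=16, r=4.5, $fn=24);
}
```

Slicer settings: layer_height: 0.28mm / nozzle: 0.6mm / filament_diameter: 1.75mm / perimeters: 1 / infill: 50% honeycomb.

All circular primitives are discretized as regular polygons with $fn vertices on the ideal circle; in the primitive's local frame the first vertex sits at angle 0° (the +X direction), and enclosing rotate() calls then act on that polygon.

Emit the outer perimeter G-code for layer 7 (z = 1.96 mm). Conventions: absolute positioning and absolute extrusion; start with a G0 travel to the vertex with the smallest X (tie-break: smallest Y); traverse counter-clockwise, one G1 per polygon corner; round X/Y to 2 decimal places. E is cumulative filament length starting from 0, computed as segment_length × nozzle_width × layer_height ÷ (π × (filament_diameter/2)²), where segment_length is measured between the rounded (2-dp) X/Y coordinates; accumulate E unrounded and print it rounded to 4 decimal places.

At z = 1.96 mm: the 4.5×23.5 cube contributes its full rectangle; the cube at (10.5, 9.5) (footprint 16.5×4.5) is included at this height; the r=4.5 cylinder at (-2, 13) gives a regular 24-gon of circumradius 4.5 (constant along its height); After the difference (first − rest): starting from the 4.5×23.5 cube, the 16.5×4.5 cube at (10.5, 9.5) misses the remaining region (no effect); the r=4.5 cylinder at (-2, 13) partially overlaps it — only the 14.17 mm² overlap (of its 62.89 mm²) is removed, clipping the outline — 1 connected region. The outline is a single polygon with 15 vertices. Extrusion per mm of travel: 0.6 × 0.28 / (π × 0.875²) = 0.069846. Accumulating E over each segment gives final E = 4.0470.

G0 X0.00 Y0.00 Z1.96
G1 X4.50 Y0.00 E0.3143
G1 X4.50 Y23.50 E1.9557
G1 X0.00 Y23.50 E2.2700
G1 X0.00 Y17.00 E2.7240
G1 X0.25 Y16.90 E2.7428
G1 X1.18 Y16.18 E2.8250
G1 X1.90 Y15.25 E2.9071
G1 X2.35 Y14.16 E2.9895
G1 X2.50 Y13.00 E3.0712
G1 X2.35 Y11.84 E3.1529
G1 X1.90 Y10.75 E3.2352
G1 X1.18 Y9.82 E3.3174
G1 X0.25 Y9.10 E3.3995
G1 X0.00 Y9.00 E3.4183
G1 X0.00 Y0.00 E4.0470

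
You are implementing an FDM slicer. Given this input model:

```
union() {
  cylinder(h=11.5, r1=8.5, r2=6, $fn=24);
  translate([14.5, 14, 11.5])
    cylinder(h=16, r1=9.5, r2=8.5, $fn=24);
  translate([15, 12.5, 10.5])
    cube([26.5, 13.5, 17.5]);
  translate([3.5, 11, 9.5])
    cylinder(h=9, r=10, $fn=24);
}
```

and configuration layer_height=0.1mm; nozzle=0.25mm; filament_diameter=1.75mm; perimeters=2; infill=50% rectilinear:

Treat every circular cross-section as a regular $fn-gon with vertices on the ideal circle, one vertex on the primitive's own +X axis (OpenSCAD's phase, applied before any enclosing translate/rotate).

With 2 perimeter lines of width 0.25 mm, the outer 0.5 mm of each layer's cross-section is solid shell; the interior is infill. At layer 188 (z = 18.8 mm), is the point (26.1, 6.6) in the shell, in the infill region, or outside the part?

outside

At z = 18.8 mm: the cone is absent (z outside [0, 11.5]); the cone at (14.5, 14): at t=0.456 of its height the radius interpolates to r₁+(r₂−r₁)t = 9.044, giving a regular 24-gon of that circumradius; the 26.5×13.5 cube at (15, 12.5) contributes its full rectangle; the cylinder at (3.5, 11) does not reach this height (z outside [9.5, 18.5]); Taking the union: the regions partially overlap (shared area 71.67 mm²), so overlapping operands fuse into one piece — 1 connected region. Overall, the cross-section is a single solid region. The nearest boundary edge runs (23.24, 11.66)→(22.33, 9.48); distance from the point to it = 4.74 mm. The point is not inside any of the regions above, so it lies outside the cross-section (4.74 mm from the nearest boundary).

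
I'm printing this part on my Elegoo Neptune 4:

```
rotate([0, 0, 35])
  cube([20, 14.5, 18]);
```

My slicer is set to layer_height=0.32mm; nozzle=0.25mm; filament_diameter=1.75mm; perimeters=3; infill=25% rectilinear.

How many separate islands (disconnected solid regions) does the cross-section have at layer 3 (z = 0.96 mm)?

1

At z = 0.96 mm: the 20×14.5 cube contributes its full rectangle; (rotated 35° about Z; rotation is an isometry so areas/perimeters/island counts are preserved). Overall, the cross-section is a single solid region. Island count = 1.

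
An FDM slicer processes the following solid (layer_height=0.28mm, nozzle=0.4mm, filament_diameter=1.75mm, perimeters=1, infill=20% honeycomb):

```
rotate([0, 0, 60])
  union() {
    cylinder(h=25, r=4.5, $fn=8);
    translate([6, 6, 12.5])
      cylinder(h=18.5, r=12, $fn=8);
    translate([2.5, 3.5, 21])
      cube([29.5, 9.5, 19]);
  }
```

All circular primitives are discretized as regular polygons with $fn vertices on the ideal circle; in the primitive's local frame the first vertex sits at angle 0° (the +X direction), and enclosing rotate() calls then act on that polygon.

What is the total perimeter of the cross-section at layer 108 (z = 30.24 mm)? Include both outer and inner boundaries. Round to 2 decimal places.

At z = 30.24 mm: the cylinder is not intersected at this z (z outside [0, 25]); the r=12 cylinder at (6, 6) gives a regular 8-gon of circumradius 12 (constant along its height) (perimeter = 2·8·12.000·sin(180°/8) = 73.48 mm); the 29.5×9.5 cube at (2.5, 3.5) contributes its full rectangle (perimeter 78.00 mm); Combining (union): the regions partially overlap (shared area 135.81 mm²), so the edge portions inside another operand are dropped and the merged outline is re-measured after clipping — boundary = 104.63 mm; (rotated 60° about Z; rotation is an isometry so areas/perimeters/island counts are preserved). Overall, the cross-section is a single solid region. Total boundary length (outer) = 104.63 mm.

104.63 mm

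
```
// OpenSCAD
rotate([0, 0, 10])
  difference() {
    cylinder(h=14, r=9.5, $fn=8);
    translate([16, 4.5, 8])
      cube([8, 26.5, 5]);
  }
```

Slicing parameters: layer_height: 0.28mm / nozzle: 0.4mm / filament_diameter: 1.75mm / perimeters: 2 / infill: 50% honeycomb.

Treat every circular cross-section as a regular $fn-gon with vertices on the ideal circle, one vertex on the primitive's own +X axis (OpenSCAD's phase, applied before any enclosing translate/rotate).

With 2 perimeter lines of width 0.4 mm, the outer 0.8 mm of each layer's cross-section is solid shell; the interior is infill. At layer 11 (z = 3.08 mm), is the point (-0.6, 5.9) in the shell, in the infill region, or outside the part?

infill

At z = 3.08 mm: the r=9.5 cylinder gives a regular 8-gon of circumradius 9.5 (constant along its height); the cube at (16, 4.5) does not reach this height (z outside [8, 13]); Subtracting the remaining from the first: none of the subtracted shapes is present at this height, so the r=9.5 cylinder is unchanged — 1 connected region; (rotated 10° about Z; rotation is an isometry so areas/perimeters/island counts are preserved). Overall, the cross-section is a single solid region. Undo the 10° rotation: the query point maps to (0.434, 5.915) in the un-rotated model frame. The nearest boundary edge runs (6.72, 6.72)→(0.00, 9.50); distance from the point to it = 3.15 mm. The point is inside the cross-section and 3.15 mm from the nearest boundary — more than the 0.8 mm shell width (2 × 0.4), so it's in the infill interior.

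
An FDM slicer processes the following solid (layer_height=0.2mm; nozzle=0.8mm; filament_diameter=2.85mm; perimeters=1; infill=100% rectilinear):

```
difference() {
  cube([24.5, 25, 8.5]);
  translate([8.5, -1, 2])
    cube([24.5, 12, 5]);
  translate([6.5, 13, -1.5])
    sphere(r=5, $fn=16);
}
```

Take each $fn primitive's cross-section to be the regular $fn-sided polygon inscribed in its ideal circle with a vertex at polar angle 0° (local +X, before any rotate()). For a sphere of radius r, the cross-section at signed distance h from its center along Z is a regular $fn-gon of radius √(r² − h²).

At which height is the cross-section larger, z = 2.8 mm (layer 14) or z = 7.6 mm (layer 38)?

layer 38 (z = 7.6 mm)

Layer 14 (z = 2.8): the 24.5×25 cube contributes its full rectangle (area 612.50 mm²); the cube at (8.5, -1) is present — its section is the full 24.5×12 rectangle (area 294.00 mm²); the sphere at (6.5, 13): section is a regular 16-gon, circumradius = √(r²−h²) = √(5²−4.3²) = 2.551 (area = (16/2)·2.551²·sin(360°/16) = 19.93 mm²); After the difference (first − rest): starting from the 24.5×25 cube (612.50 mm²), the 24.5×12 cube at (8.5, -1) partially overlaps it — only the 176.00 mm² overlap (of its 294.00 mm²) is removed, clipping the outline; the r=5 sphere at (6.5, 13) lies wholly inside it (removes its full 19.93 mm² and its 15.93 mm outline becomes a hole wall) — area = 416.57 mm². So its area = 416.57 mm². Layer 38 (z = 7.6): the cube (footprint 24.5×25) is included at this height (area 612.50 mm²); the cube at (8.5, -1) is not intersected at this z (z outside [2, 7]); the sphere at (6.5, 13) is not intersected at this z (|z−center|=9.100 > r=5); Taking the first minus the rest: none of the subtracted shapes is present at this height, so the 24.5×25 cube is unchanged — area = 612.50 mm². So its area = 612.50 mm². Layer 38 is larger (612.50 vs 416.57 mm²).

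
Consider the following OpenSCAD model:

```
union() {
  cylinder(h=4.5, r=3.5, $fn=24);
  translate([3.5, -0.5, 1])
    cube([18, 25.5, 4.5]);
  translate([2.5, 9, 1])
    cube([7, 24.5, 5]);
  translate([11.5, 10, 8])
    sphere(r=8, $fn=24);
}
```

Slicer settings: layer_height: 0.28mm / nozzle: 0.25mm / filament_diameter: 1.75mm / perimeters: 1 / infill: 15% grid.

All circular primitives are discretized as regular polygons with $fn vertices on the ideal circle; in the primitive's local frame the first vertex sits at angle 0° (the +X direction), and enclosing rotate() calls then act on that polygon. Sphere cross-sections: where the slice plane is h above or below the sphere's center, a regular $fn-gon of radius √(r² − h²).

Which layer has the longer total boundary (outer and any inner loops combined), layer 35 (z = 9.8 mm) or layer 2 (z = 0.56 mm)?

layer 35 (z = 9.8 mm)

Layer 35 (z = 9.8): the cylinder does not reach this height (z outside [0, 4.5]); the cube at (3.5, -0.5) is absent (z outside [1, 5.5]); the cube at (2.5, 9) is not intersected at this z (z outside [1, 6]); the r=8 sphere at (11.5, 10) contributes a regular 24-gon of circumradius √(8²−1.8²) = 7.795 (perimeter = 2·24·7.795·sin(180°/24) = 48.84 mm); Combining (union): only the r=8 sphere at (11.5, 10) is present, so the union is just that shape — boundary = 48.84 mm. So its perimeter = 48.84 mm. Layer 2 (z = 0.56): the r=3.5 cylinder gives a regular 24-gon of circumradius 3.5 (constant along its height) (perimeter = 2·24·3.500·sin(180°/24) = 21.93 mm); the cube at (3.5, -0.5) does not reach this height (z outside [1, 5.5]); the cube at (2.5, 9) does not reach this height (z outside [1, 6]); the sphere at (11.5, 10): section is a regular 24-gon, circumradius = √(r²−h²) = √(8²−7.44²) = 2.940 (perimeter = 2·24·2.940·sin(180°/24) = 18.42 mm); Merging all regions: the 2 present regions are separate (no shared area or edge), so areas and boundary lengths simply add and each stays a separate island — boundary = 40.35 mm. So its perimeter = 40.35 mm. Layer 35 is larger (48.84 vs 40.35 mm).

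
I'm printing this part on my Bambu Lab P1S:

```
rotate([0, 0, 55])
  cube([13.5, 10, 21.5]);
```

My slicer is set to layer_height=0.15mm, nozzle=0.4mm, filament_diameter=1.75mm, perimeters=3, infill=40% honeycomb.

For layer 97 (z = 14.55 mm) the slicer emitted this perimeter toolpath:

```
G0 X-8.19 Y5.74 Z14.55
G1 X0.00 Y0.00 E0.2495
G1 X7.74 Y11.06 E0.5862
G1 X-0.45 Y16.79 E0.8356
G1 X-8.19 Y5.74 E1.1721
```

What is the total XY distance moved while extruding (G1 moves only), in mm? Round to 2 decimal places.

Sum the Euclidean lengths of each G1 segment: total = 46.99 mm.

46.99 mm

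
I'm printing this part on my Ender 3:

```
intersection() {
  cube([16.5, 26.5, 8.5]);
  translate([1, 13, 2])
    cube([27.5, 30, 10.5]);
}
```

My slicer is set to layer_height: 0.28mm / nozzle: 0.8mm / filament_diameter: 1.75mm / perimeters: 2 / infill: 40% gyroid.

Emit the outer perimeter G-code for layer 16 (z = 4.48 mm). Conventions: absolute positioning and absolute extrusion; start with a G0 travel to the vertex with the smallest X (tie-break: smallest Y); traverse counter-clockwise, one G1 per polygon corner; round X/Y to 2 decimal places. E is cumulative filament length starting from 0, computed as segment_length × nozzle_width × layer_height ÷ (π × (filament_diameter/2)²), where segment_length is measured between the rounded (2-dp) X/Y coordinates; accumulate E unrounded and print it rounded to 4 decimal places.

G0 X1.00 Y13.00 Z4.48
G1 X16.50 Y13.00 E1.4435
G1 X16.50 Y26.50 E2.7007
G1 X1.00 Y26.50 E4.1442
G1 X1.00 Y13.00 E5.4014

At z = 4.48 mm: the 16.5×26.5 cube contributes its full rectangle; the cube at (1, 13) is present — its section is the full 27.5×30 rectangle; After intersecting: the 27.5×30 cube at (1, 13) partially overlaps the 16.5×26.5 cube; clipping to the common part keeps 209.25 mm² — 1 connected region. The outline is a single polygon with 4 vertices. Extrusion per mm of travel: 0.8 × 0.28 / (π × 0.875²) = 0.093128. Accumulating E over each segment gives final E = 5.4014.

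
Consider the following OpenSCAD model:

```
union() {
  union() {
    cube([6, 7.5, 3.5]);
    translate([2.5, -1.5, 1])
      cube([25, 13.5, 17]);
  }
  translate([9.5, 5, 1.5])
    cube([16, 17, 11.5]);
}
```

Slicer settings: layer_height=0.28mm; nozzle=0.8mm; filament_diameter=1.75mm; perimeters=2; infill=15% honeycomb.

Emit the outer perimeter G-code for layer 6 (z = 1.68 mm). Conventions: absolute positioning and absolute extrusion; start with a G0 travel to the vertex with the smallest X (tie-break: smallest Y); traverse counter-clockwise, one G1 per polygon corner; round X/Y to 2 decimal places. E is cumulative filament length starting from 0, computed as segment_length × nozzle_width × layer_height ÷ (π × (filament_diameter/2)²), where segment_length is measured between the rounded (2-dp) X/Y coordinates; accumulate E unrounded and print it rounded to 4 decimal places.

At z = 1.68 mm: the cube (footprint 6×7.5) is included at this height; the 25×13.5 cube at (2.5, -1.5) contributes its full rectangle; Combining (union): the regions partially overlap (shared area 26.25 mm²), so overlapping operands fuse into one piece — 1 connected region; the cube at (9.5, 5) (footprint 16×17) is included at this height; Merging all regions: the regions partially overlap (shared area 112.00 mm²), so overlapping operands fuse into one piece — 1 connected region. The outline is a single polygon with 12 vertices. Extrusion per mm of travel: 0.8 × 0.28 / (π × 0.875²) = 0.093128. Accumulating E over each segment gives final E = 9.4991.

G0 X0.00 Y0.00 Z1.68
G1 X2.50 Y0.00 E0.2328
G1 X2.50 Y-1.50 E0.3725
G1 X27.50 Y-1.50 E2.7007
G1 X27.50 Y12.00 E3.9580
G1 X25.50 Y12.00 E4.1442
G1 X25.50 Y22.00 E5.0755
G1 X9.50 Y22.00 E6.5656
G1 X9.50 Y12.00 E7.4968
G1 X2.50 Y12.00 E8.1487
G1 X2.50 Y7.50 E8.5678
G1 X0.00 Y7.50 E8.8006
G1 X0.00 Y0.00 E9.4991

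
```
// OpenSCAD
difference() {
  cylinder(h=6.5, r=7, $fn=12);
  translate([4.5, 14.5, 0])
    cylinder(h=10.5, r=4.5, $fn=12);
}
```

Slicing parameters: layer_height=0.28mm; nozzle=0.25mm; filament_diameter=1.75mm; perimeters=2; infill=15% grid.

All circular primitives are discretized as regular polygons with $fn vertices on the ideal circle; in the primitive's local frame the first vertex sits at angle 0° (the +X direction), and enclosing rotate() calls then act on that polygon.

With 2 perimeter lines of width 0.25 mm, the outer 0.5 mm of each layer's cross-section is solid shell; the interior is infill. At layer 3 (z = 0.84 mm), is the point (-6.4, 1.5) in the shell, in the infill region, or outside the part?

At z = 0.84 mm: the r=7 cylinder gives a regular 12-gon of circumradius 7 (constant along its height); the cylinder at (4.5, 14.5): section is a regular 12-gon, circumradius r=4.5; Taking the first minus the rest: starting from the r=7 cylinder, the r=4.5 cylinder at (4.5, 14.5) misses the remaining region (no effect) — 1 connected region. Overall, the cross-section is a single solid region. The nearest boundary edge runs (-7.00, 0.00)→(-6.06, 3.50); distance from the point to it = 0.19 mm. The point is inside the cross-section, 0.19 mm from the nearest boundary — within the 0.5 mm shell band (2 × 0.25).

shell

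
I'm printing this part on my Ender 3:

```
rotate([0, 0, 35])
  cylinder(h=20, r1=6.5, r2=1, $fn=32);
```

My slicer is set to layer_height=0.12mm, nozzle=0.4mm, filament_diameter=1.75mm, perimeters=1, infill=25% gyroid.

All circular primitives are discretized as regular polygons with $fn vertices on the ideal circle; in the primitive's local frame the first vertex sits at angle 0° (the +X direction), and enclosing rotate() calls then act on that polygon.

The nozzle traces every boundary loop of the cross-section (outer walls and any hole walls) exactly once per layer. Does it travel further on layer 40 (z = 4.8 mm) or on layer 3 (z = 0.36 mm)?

layer 3 (z = 0.36 mm)

Layer 40 (z = 4.8): the cone (r1=6.5→r2=1) has section circumradius 5.180 here — a regular 32-gon (perimeter = 2·32·5.180·sin(180°/32) = 32.49 mm); (whole slice rotated 35° about Z — lengths, areas and connectivity unchanged). So its perimeter = 32.49 mm. Layer 3 (z = 0.36): the cone contributes a regular 32-gon of circumradius 6.401 (interpolated between r1=6.5 and r2=1 at t=0.018) (perimeter = 2·32·6.401·sin(180°/32) = 40.15 mm); (rotated 35° about Z; rotation is an isometry so areas/perimeters/island counts are preserved). So its perimeter = 40.15 mm. Layer 3 is larger (40.15 vs 32.49 mm).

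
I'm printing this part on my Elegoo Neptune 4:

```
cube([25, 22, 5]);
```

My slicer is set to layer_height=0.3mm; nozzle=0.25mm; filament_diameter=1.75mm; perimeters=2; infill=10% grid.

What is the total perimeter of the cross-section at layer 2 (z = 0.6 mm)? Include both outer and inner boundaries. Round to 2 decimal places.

At z = 0.6 mm: the cube is present — its section is the full 25×22 rectangle (perimeter 94.00 mm). Overall, the cross-section is a single solid region. Total boundary length (outer) = 94.00 mm.

94.00 mm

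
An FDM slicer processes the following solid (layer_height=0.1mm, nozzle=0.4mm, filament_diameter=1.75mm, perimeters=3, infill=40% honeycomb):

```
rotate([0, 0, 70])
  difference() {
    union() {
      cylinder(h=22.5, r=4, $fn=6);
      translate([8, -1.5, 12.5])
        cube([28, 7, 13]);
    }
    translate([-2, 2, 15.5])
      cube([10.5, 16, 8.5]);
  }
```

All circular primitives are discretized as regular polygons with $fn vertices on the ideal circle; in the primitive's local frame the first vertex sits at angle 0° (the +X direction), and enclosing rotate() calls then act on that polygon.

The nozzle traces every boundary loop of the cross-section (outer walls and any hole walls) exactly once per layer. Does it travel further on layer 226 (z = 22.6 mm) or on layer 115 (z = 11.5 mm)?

Layer 226 (z = 22.6): the cylinder is not intersected at this z (z outside [0, 22.5]); the cube at (8, -1.5) is present — its section is the full 28×7 rectangle (perimeter 70.00 mm); Merging all regions: only the 28×7 cube at (8, -1.5) is present, so the union is just that shape — boundary = 70.00 mm; the 10.5×16 cube at (-2, 2) contributes its full rectangle (perimeter 53.00 mm); Subtracting the remaining from the first: starting from that combined region, the 10.5×16 cube at (-2, 2) partially overlaps it — only the 1.75 mm² overlap (of its 168.00 mm²) is removed, clipping the outline — boundary = 70.00 mm; (rotated 70° about Z; rotation is an isometry so areas/perimeters/island counts are preserved). So its perimeter = 70.00 mm. Layer 115 (z = 11.5): the cylinder: section is a regular 6-gon, circumradius r=4 (perimeter = 2·6·4.000·sin(180°/6) = 24.00 mm); the cube at (8, -1.5) is not intersected at this z (z outside [12.5, 25.5]); Taking the union: only the r=4 cylinder is present, so the union is just that shape — boundary = 24.00 mm; the cube at (-2, 2) is absent (z outside [15.5, 24]); Subtracting the remaining from the first: none of the subtracted shapes is present at this height, so the result so far is unchanged — boundary = 24.00 mm; (whole slice rotated 70° about Z — lengths, areas and connectivity unchanged). So its perimeter = 24.00 mm. Layer 226 is larger (70.00 vs 24.00 mm).

layer 226 (z = 22.6 mm)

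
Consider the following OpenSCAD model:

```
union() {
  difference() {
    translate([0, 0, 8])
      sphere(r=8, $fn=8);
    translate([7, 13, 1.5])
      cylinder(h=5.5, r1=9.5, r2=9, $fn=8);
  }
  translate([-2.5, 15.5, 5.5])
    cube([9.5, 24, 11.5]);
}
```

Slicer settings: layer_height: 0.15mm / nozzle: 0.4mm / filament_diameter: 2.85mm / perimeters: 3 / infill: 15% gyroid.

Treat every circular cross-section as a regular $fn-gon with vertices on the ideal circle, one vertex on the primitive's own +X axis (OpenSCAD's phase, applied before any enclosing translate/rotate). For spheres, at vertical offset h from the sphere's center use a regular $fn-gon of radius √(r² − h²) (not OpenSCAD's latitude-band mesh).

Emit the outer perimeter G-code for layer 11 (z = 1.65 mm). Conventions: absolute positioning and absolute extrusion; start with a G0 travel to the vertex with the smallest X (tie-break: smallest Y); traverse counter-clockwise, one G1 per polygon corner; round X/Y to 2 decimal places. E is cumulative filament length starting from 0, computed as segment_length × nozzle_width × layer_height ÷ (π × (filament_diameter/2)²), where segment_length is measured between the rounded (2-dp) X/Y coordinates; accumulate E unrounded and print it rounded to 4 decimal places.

G0 X-4.87 Y0.00 Z1.65
G1 X-3.44 Y-3.44 E0.0350
G1 X0.00 Y-4.87 E0.0701
G1 X3.44 Y-3.44 E0.1051
G1 X4.87 Y0.00 E0.1402
G1 X3.44 Y3.44 E0.1752
G1 X0.00 Y4.87 E0.2102
G1 X-3.44 Y3.44 E0.2453
G1 X-4.87 Y0.00 E0.2803

At z = 1.65 mm: the r=8 sphere contributes a regular 8-gon of circumradius √(8²−6.35²) = 4.866; the cone at (7, 13): at t=0.027 of its height the radius interpolates to r₁+(r₂−r₁)t = 9.486, giving a regular 8-gon of that circumradius; Taking the first minus the rest: starting from the r=8 sphere, the cone at (7, 13) misses the remaining region (no effect) — 1 connected region; the cube at (-2.5, 15.5) is absent (z outside [5.5, 17]); Taking the union: only that combined region is present, so the union is just that shape — 1 connected region. The outline is a single polygon with 8 vertices. Extrusion per mm of travel: 0.4 × 0.15 / (π × 1.425²) = 0.009405. Accumulating E over each segment gives final E = 0.2803.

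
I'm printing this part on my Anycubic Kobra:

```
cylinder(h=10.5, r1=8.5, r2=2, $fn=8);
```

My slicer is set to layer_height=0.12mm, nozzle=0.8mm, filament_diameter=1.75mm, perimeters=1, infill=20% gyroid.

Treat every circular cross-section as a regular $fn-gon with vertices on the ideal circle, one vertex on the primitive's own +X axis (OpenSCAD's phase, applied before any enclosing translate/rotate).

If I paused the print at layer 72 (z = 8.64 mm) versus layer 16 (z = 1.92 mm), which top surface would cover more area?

Layer 72 (z = 8.64): the cone (r1=8.5→r2=2) has section circumradius 3.151 here — a regular 8-gon (area = (8/2)·3.151²·sin(360°/8) = 28.09 mm²). So its area = 28.09 mm². Layer 16 (z = 1.92): the cone (r1=8.5→r2=2) has section circumradius 7.311 here — a regular 8-gon (area = (8/2)·7.311²·sin(360°/8) = 151.20 mm²). So its area = 151.20 mm². Layer 16 is larger (151.20 vs 28.09 mm²).

layer 16 (z = 1.92 mm)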